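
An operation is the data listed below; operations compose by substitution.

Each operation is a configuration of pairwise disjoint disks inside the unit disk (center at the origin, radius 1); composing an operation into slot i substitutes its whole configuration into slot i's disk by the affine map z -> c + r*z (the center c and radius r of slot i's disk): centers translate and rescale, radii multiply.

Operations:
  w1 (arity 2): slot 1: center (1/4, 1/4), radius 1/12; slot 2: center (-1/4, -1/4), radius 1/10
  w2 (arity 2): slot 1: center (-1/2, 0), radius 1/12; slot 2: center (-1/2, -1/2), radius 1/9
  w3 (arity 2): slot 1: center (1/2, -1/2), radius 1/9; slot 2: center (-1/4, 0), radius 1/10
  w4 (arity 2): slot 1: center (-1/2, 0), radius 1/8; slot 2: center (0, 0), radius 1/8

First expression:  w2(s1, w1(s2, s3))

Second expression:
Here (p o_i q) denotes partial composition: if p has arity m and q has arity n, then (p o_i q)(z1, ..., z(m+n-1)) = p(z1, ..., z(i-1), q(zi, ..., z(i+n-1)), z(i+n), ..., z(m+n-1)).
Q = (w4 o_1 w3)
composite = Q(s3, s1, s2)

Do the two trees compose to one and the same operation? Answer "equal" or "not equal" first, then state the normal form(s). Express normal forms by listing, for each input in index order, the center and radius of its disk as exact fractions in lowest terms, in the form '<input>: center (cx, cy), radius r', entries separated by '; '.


not equal: they reduce to s1: center (-1/2, 0), radius 1/12; s2: center (-17/36, -17/36), radius 1/108; s3: center (-19/36, -19/36), radius 1/90 and s1: center (-17/32, 0), radius 1/80; s2: center (0, 0), radius 1/8; s3: center (-7/16, -1/16), radius 1/72


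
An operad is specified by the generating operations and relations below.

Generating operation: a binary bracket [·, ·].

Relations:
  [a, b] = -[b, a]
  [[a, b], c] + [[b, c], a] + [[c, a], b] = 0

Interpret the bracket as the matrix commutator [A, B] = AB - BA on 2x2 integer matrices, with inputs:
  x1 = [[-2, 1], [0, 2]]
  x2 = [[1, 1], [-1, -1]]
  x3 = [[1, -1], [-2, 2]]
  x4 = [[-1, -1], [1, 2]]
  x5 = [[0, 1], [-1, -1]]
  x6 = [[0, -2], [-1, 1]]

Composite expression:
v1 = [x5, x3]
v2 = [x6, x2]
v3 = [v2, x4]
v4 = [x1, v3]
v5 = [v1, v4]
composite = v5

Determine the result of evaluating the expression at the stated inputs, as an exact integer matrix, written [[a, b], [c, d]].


[[36, 72], [90, -36]]


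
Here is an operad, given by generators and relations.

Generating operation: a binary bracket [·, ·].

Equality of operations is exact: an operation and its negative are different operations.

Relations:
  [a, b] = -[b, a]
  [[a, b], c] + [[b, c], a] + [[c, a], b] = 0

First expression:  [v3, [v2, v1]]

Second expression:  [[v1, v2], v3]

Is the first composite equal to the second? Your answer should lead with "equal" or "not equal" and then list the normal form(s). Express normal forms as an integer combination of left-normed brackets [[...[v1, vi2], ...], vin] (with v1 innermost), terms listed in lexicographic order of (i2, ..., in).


equal — both sides give [[v1, v2], v3]


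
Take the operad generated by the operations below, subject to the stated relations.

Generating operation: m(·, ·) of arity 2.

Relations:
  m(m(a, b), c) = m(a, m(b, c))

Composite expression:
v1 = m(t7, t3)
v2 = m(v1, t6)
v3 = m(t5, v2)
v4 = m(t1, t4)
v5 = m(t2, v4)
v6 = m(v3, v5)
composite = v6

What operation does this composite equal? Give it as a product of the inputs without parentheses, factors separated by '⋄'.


t5 ⋄ t7 ⋄ t3 ⋄ t6 ⋄ t2 ⋄ t1 ⋄ t4

All parenthesizations of m agree; list the t-inputs left to right.
m(t7, t3) flattens to t7 ⋄ t3
m(m(t7, t3), t6) flattens to t7 ⋄ t3 ⋄ t6
m(t5, m(m(t7, t3), t6)) flattens to t5 ⋄ t7 ⋄ t3 ⋄ t6
m(t1, t4) flattens to t1 ⋄ t4
m(t2, m(t1, t4)) flattens to t2 ⋄ t1 ⋄ t4
m(m(t5, m(m(t7, t3), t6)), m(t2, m(t1, t4))) flattens to t5 ⋄ t7 ⋄ t3 ⋄ t6 ⋄ t2 ⋄ t1 ⋄ t4


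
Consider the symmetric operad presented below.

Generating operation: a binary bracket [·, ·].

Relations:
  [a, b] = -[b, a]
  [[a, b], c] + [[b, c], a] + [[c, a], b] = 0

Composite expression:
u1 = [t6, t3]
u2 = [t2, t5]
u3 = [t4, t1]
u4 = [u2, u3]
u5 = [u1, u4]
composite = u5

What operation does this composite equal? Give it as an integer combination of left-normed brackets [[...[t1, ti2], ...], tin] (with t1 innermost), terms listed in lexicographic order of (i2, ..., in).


[[[[[t1, t4], t2], t5], t3], t6] - [[[[[t1, t4], t2], t5], t6], t3] - [[[[[t1, t4], t5], t2], t3], t6] + [[[[[t1, t4], t5], t2], t6], t3]

A multilinear Lie element is pinned by t1-initial words (t1 innermost).
Composite bracket: [[t6, t3], [[t2, t5], [t4, t1]]]
Under [a, b] = ab - ba we get 32 signed associative words (2^5 = 32).
Keep just the words that open with t1:
  the word t1t4t2t5t3t6 carries sign +1 and contributes +[[[[[t1, t4], t2], t5], t3], t6]
  the word t1t4t2t5t6t3 carries sign -1 and contributes -[[[[[t1, t4], t2], t5], t6], t3]
  the word t1t4t5t2t3t6 carries sign -1 and contributes -[[[[[t1, t4], t5], t2], t3], t6]
  the word t1t4t5t2t6t3 carries sign +1 and contributes +[[[[[t1, t4], t5], t2], t6], t3]


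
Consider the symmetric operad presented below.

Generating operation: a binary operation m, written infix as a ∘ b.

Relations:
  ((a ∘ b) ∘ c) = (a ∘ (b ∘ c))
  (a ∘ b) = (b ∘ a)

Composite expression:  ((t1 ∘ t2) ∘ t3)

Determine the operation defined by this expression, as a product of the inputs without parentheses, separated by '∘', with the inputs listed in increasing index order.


t1 ∘ t2 ∘ t3

Reordering under m is free, so list the t-inputs canonically.
(t1 ∘ t2) spells out as t1 ∘ t2
((t1 ∘ t2) ∘ t3) spells out as t1 ∘ t2 ∘ t3
sorting the factors by input index: t1 ∘ t2 ∘ t3


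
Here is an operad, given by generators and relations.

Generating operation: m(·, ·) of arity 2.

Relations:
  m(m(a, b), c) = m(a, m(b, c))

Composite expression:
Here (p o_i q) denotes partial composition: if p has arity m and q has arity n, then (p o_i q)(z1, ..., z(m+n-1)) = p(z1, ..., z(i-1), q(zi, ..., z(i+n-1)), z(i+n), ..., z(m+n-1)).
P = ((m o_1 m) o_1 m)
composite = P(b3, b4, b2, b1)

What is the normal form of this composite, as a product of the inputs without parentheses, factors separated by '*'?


b3 * b4 * b2 * b1

All parenthesizations of m agree; list the b-inputs left to right.
m(b3, b4) linearizes to b3 * b4
m(m(b3, b4), b2) linearizes to b3 * b4 * b2
m(m(m(b3, b4), b2), b1) linearizes to b3 * b4 * b2 * b1


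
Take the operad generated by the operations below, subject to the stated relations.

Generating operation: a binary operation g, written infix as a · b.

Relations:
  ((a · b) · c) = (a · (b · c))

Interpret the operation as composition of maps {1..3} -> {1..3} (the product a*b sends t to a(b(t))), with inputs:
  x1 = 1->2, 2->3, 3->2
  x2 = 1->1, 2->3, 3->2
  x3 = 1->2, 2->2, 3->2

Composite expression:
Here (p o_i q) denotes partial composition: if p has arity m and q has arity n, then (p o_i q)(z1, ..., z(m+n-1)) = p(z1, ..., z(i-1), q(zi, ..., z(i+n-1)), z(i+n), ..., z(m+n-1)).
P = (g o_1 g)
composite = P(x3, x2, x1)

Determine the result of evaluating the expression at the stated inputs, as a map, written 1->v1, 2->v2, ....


1->2, 2->2, 3->2


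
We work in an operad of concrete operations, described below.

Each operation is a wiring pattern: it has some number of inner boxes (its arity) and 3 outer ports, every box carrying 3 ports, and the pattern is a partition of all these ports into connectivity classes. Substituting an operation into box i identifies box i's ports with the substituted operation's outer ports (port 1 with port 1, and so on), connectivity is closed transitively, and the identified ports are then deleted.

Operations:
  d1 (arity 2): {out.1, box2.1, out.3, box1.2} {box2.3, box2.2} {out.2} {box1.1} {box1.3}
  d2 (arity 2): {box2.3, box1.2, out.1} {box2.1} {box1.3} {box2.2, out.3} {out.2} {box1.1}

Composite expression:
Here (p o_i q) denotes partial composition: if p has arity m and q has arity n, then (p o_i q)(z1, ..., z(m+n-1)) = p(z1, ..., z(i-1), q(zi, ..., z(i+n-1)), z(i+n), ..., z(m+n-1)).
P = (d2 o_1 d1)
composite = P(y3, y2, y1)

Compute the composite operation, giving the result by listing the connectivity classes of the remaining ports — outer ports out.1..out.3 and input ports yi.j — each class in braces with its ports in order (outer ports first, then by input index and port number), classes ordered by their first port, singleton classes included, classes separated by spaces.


{out.1, y1.3} {out.2} {out.3, y1.2} {y1.1} {y2.1, y3.2} {y2.2, y2.3} {y3.1} {y3.3}

Treat the ports identified at d2 as solder joints: merge, then drop.
through d1, on inputs (y3, y2): {out.1, out.3, y2.1, y3.2} {out.2} {y2.2, y2.3} {y3.1} {y3.3} (out.j = stage outer ports)
through d2, on inputs (y3, y2, y1): {out.1, y1.3} {out.2} {out.3, y1.2} {y1.1} {y2.1, y3.2} {y2.2, y2.3} {y3.1} {y3.3} (out.j = stage outer ports)


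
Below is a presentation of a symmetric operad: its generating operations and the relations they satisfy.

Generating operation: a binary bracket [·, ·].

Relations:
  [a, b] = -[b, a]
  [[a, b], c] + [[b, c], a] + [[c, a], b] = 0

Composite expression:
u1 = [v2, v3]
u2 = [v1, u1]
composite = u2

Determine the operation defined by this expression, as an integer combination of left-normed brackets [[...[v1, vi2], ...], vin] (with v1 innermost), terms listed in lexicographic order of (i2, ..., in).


[[v1, v2], v3] - [[v1, v3], v2]


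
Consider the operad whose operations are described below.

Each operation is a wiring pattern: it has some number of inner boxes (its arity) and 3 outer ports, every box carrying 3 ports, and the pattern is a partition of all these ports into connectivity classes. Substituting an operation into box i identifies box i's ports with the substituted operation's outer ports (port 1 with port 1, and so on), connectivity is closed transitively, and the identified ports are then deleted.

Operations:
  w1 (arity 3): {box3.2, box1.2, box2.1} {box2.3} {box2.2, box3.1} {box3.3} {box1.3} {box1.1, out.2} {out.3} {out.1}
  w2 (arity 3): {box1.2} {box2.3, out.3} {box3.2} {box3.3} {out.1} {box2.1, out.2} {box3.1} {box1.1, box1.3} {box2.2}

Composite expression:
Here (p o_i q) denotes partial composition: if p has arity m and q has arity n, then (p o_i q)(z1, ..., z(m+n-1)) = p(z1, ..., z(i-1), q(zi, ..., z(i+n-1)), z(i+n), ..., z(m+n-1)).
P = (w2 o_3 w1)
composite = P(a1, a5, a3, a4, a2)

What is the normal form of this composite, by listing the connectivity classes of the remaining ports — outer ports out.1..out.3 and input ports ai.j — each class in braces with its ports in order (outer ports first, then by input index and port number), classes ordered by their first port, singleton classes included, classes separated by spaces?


Treat the ports identified at w2 as solder joints: merge, then drop.
composing w1 on (a3, a4, a2), with out.j its own outer ports: {out.1} {out.2, a3.1} {out.3} {a2.1, a4.2} {a2.2, a3.2, a4.1} {a2.3} {a3.3} {a4.3}
composing w2 on (a1, a5, a3, a4, a2), with out.j its own outer ports: {out.1} {out.2, a5.1} {out.3, a5.3} {a1.1, a1.3} {a1.2} {a2.1, a4.2} {a2.2, a3.2, a4.1} {a2.3} {a3.1} {a3.3} {a4.3} {a5.2}

{out.1} {out.2, a5.1} {out.3, a5.3} {a1.1, a1.3} {a1.2} {a2.1, a4.2} {a2.2, a3.2, a4.1} {a2.3} {a3.1} {a3.3} {a4.3} {a5.2}


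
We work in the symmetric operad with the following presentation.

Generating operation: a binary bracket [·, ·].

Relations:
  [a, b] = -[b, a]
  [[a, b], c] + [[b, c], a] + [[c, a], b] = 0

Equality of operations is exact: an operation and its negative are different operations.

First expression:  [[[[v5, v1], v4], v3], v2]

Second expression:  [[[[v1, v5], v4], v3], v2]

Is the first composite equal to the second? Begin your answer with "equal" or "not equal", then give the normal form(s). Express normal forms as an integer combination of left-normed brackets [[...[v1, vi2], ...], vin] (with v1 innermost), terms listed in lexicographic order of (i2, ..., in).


Normal form of the first expression: -[[[[v1, v5], v4], v3], v2]
Normal form of the second expression: [[[[v1, v5], v4], v3], v2]
No match — not equal.

not equal: they reduce to -[[[[v1, v5], v4], v3], v2] and [[[[v1, v5], v4], v3], v2]


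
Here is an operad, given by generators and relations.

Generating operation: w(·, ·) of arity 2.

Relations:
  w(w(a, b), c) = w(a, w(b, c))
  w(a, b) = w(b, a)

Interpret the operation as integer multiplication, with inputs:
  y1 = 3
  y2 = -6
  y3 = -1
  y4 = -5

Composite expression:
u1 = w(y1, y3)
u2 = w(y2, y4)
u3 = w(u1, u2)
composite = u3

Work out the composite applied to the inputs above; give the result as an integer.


-90

w(y1, y3) = -3
w(y2, y4) = 30
w(w(y1, y3), w(y2, y4)) = -90


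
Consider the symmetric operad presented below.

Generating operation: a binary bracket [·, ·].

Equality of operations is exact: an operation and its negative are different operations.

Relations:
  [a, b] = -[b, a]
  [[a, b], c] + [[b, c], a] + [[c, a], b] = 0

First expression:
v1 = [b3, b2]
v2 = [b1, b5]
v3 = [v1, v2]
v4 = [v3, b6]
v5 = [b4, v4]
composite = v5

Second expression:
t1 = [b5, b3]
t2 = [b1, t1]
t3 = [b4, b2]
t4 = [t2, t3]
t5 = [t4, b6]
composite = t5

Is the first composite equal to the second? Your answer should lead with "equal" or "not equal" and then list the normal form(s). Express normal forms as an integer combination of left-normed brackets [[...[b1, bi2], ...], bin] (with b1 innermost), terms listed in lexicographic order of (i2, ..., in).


not equal; the first gives -[[[[[b1, b5], b2], b3], b6], b4] + [[[[[b1, b5], b3], b2], b6], b4] and the second [[[[[b1, b3], b5], b2], b4], b6] - [[[[[b1, b3], b5], b4], b2], b6] - [[[[[b1, b5], b3], b2], b4], b6] + [[[[[b1, b5], b3], b4], b2], b6]

The first expression, normalized: -[[[[[b1, b5], b2], b3], b6], b4] + [[[[[b1, b5], b3], b2], b6], b4]
The second expression, normalized: [[[[[b1, b3], b5], b2], b4], b6] - [[[[[b1, b3], b5], b4], b2], b6] - [[[[[b1, b5], b3], b2], b4], b6] + [[[[[b1, b5], b3], b4], b2], b6]
The forms do not match — not equal.


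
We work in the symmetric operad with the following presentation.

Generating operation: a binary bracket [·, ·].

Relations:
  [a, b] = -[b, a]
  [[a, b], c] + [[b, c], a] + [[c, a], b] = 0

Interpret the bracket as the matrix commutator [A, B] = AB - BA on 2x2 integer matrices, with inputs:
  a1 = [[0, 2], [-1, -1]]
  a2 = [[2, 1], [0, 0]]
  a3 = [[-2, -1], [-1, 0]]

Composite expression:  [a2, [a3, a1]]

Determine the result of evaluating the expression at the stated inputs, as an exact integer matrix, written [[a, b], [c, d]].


[a3, a1] = [[3, -3], [-3, -3]]
[a2, [a3, a1]] = [[-3, -12], [6, 3]]

[[-3, -12], [6, 3]]


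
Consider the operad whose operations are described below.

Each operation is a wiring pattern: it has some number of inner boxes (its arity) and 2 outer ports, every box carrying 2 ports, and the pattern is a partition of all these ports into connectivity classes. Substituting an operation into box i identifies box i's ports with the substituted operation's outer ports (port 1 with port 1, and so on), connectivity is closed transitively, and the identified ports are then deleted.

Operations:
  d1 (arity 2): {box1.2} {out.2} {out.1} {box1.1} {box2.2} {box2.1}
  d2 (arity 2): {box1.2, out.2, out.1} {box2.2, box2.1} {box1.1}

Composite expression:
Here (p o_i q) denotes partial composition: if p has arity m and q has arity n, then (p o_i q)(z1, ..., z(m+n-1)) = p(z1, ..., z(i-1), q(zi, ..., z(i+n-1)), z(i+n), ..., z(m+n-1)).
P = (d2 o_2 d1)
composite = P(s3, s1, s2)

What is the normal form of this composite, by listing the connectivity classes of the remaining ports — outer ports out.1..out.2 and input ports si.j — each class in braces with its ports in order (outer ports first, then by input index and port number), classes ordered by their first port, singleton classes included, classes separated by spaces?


{out.1, out.2, s3.2} {s1.1} {s1.2} {s2.1} {s2.2} {s3.1}

Treat the ports identified at d2 as solder joints: merge, then drop.
through d1, on inputs (s1, s2): {out.1} {out.2} {s1.1} {s1.2} {s2.1} {s2.2} (out.j = stage outer ports)
through d2, on inputs (s3, s1, s2): {out.1, out.2, s3.2} {s1.1} {s1.2} {s2.1} {s2.2} {s3.1} (out.j = stage outer ports)


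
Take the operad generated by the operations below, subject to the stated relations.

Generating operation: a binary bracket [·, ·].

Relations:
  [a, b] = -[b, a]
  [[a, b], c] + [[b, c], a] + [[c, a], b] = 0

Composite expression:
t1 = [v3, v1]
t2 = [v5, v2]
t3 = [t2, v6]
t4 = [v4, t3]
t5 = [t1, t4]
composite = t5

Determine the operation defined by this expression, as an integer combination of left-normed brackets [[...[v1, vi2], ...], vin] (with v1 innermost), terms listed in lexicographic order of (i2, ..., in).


-[[[[[v1, v3], v2], v5], v6], v4] + [[[[[v1, v3], v4], v2], v5], v6] - [[[[[v1, v3], v4], v5], v2], v6] - [[[[[v1, v3], v4], v6], v2], v5] + [[[[[v1, v3], v4], v6], v5], v2] + [[[[[v1, v3], v5], v2], v6], v4] + [[[[[v1, v3], v6], v2], v5], v4] - [[[[[v1, v3], v6], v5], v2], v4]

In the tensor algebra, words opening v1 carry the v1-anchored form.
Composite bracket: [[v3, v1], [v4, [[v5, v2], v6]]]
The bracket unfolds into 32 signed words via [a, b] = ab - ba (2^5 = 32).
Only words starting with v1 matter:
  sign of v1v3v2v5v6v4 is -1, so it contributes -[[[[[v1, v3], v2], v5], v6], v4]
  sign of v1v3v4v2v5v6 is +1, so it contributes +[[[[[v1, v3], v4], v2], v5], v6]
  sign of v1v3v4v5v2v6 is -1, so it contributes -[[[[[v1, v3], v4], v5], v2], v6]
  sign of v1v3v4v6v2v5 is -1, so it contributes -[[[[[v1, v3], v4], v6], v2], v5]
  sign of v1v3v4v6v5v2 is +1, so it contributes +[[[[[v1, v3], v4], v6], v5], v2]
  sign of v1v3v5v2v6v4 is +1, so it contributes +[[[[[v1, v3], v5], v2], v6], v4]
  sign of v1v3v6v2v5v4 is +1, so it contributes +[[[[[v1, v3], v6], v2], v5], v4]
  sign of v1v3v6v5v2v4 is -1, so it contributes -[[[[[v1, v3], v6], v5], v2], v4]


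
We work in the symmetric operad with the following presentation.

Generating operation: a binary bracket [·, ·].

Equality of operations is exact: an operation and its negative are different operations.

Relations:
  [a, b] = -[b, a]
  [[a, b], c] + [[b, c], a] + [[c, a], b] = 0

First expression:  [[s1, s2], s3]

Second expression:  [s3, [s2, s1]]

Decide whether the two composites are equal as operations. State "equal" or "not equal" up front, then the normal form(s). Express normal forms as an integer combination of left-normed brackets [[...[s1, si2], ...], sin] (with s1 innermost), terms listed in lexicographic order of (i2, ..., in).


The first composite normalizes to [[s1, s2], s3]
The second composite normalizes to [[s1, s2], s3]
Both agree, so they are equal.

equal; both compose to [[s1, s2], s3]


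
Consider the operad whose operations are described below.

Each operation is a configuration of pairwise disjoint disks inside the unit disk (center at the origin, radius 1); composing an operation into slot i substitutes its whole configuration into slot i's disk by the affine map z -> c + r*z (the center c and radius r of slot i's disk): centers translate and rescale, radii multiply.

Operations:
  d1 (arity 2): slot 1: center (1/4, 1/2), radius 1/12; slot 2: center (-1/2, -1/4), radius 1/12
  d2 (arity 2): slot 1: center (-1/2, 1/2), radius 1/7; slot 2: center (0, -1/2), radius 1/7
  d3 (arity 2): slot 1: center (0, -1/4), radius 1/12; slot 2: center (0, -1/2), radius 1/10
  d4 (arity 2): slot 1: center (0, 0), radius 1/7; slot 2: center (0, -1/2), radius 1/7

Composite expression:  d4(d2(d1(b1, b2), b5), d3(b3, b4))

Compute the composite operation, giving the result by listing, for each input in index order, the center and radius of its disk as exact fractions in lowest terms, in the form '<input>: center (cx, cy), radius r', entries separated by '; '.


Affine substitution under d4: radii multiply and b-centers shift.
b1: after 3 affine steps, its disk has center (-13/196, 4/49), radius 1/588
b2: after 3 affine steps, its disk has center (-4/49, 13/196), radius 1/588
b5: after 2 affine steps, its disk has center (0, -1/14), radius 1/49
b3: after 2 affine steps, its disk has center (0, -15/28), radius 1/84
b4: after 2 affine steps, its disk has center (0, -4/7), radius 1/70

b1: center (-13/196, 4/49), radius 1/588; b2: center (-4/49, 13/196), radius 1/588; b3: center (0, -15/28), radius 1/84; b4: center (0, -4/7), radius 1/70; b5: center (0, -1/14), radius 1/49


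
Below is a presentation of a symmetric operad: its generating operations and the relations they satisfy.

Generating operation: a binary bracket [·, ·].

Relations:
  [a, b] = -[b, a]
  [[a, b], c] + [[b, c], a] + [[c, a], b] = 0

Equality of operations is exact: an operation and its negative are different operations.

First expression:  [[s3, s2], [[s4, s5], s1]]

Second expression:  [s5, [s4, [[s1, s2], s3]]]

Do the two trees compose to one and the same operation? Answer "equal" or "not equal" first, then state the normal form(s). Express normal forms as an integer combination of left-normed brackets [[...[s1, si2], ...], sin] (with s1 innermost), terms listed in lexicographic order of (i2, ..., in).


not equal; first: -[[[[s1, s4], s5], s2], s3] + [[[[s1, s4], s5], s3], s2] + [[[[s1, s5], s4], s2], s3] - [[[[s1, s5], s4], s3], s2]; second: [[[[s1, s2], s3], s4], s5]


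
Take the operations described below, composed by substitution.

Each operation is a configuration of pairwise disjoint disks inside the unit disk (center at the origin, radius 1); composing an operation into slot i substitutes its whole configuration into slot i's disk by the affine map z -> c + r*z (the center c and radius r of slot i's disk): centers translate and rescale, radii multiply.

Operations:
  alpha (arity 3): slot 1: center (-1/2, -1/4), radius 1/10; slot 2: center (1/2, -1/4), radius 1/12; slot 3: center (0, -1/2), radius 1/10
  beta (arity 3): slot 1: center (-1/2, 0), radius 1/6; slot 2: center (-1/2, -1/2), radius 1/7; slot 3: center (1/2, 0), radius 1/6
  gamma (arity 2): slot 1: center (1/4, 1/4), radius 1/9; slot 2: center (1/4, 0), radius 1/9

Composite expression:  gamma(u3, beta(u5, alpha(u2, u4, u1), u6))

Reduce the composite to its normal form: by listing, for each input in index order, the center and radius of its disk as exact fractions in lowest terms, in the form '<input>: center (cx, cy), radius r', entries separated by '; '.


Nesting under gamma composes maps z -> c + r*z down each u-path.
u3: after 1 affine step, its disk has center (1/4, 1/4), radius 1/9
u5: after 2 affine steps, its disk has center (7/36, 0), radius 1/54
u2: after 3 affine steps, its disk has center (47/252, -5/84), radius 1/630
u4: after 3 affine steps, its disk has center (17/84, -5/84), radius 1/756
u1: after 3 affine steps, its disk has center (7/36, -4/63), radius 1/630
u6: after 2 affine steps, its disk has center (11/36, 0), radius 1/54

u1: center (7/36, -4/63), radius 1/630; u2: center (47/252, -5/84), radius 1/630; u3: center (1/4, 1/4), radius 1/9; u4: center (17/84, -5/84), radius 1/756; u5: center (7/36, 0), radius 1/54; u6: center (11/36, 0), radius 1/54


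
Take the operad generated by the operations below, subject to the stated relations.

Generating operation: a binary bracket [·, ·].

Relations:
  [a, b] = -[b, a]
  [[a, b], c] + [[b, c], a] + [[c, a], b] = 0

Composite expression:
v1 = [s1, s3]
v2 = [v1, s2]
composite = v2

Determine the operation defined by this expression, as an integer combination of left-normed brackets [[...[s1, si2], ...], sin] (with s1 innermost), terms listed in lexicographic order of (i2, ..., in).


[[s1, s3], s2]

Antisymmetry and Jacobi reduce to s1-anchored left-normed brackets.
Composite bracket: [[s1, s3], s2]
The bracket unfolds into 4 signed words via [a, b] = ab - ba (2^2 = 4).
Words beginning with s1 determine it all:
  sign of s1s3s2 is +1, so it contributes +[[s1, s3], s2]


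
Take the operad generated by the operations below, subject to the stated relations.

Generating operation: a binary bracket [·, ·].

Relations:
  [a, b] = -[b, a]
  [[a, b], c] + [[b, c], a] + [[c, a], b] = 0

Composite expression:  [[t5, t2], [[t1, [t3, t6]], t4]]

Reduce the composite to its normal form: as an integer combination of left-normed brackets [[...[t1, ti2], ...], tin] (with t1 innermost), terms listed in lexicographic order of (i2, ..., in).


[[[[[t1, t3], t6], t4], t2], t5] - [[[[[t1, t3], t6], t4], t5], t2] - [[[[[t1, t6], t3], t4], t2], t5] + [[[[[t1, t6], t3], t4], t5], t2]

Left-normed coefficients sit on the t1-initial expansion words.
Composite bracket: [[t5, t2], [[t1, [t3, t6]], t4]]
Full expansion: 32 signed words from ab - ba (2^5 = 32).
Keep just the words that open with t1:
  word t1t3t6t4t2t5 has sign +1, contributing +[[[[[t1, t3], t6], t4], t2], t5]
  word t1t3t6t4t5t2 has sign -1, contributing -[[[[[t1, t3], t6], t4], t5], t2]
  word t1t6t3t4t2t5 has sign -1, contributing -[[[[[t1, t6], t3], t4], t2], t5]
  word t1t6t3t4t5t2 has sign +1, contributing +[[[[[t1, t6], t3], t4], t5], t2]


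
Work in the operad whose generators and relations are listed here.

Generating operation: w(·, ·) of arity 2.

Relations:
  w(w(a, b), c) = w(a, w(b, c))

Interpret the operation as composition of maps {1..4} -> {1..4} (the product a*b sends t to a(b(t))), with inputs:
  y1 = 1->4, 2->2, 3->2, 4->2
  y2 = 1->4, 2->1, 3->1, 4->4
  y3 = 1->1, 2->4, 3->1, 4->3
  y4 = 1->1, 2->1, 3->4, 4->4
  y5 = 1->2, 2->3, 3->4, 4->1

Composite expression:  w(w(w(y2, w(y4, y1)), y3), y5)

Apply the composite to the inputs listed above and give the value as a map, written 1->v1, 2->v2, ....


1->4, 2->4, 3->4, 4->4

w(y4, y1) = 1->4, 2->1, 3->1, 4->1
w(y2, w(y4, y1)) = 1->4, 2->4, 3->4, 4->4
w(w(y2, w(y4, y1)), y3) = 1->4, 2->4, 3->4, 4->4
w(w(w(y2, w(y4, y1)), y3), y5) = 1->4, 2->4, 3->4, 4->4


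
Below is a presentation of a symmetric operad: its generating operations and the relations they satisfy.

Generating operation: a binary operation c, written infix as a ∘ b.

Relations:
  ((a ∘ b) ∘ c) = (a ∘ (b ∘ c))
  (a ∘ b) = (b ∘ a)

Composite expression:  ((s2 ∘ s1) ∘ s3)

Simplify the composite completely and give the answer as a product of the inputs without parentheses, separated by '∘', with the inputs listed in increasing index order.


With c associative and commutative, the s-input set is all that matters.
(s2 ∘ s1) spells out as s2 ∘ s1
((s2 ∘ s1) ∘ s3) spells out as s2 ∘ s1 ∘ s3
the factors in increasing index order: s1 ∘ s2 ∘ s3

s1 ∘ s2 ∘ s3


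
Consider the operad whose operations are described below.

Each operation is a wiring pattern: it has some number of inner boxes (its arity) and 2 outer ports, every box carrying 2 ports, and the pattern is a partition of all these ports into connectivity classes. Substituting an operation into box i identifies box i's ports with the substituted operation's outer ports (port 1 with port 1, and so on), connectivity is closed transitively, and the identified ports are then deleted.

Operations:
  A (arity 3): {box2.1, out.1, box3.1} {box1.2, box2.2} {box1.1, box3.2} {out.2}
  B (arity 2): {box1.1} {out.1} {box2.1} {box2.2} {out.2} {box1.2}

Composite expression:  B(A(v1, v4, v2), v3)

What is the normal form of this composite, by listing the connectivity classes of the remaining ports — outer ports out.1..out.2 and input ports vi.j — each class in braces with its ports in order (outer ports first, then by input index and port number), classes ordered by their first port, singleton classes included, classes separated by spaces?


Reachability decides: close wires over B-identified ports.
the subtree at A composes to {out.1, v2.1, v4.1} {out.2} {v1.1, v2.2} {v1.2, v4.2} on (v1, v4, v2); out.j = own outer ports
the subtree at B composes to {out.1} {out.2} {v1.1, v2.2} {v1.2, v4.2} {v2.1, v4.1} {v3.1} {v3.2} on (v1, v4, v2, v3); out.j = own outer ports

{out.1} {out.2} {v1.1, v2.2} {v1.2, v4.2} {v2.1, v4.1} {v3.1} {v3.2}


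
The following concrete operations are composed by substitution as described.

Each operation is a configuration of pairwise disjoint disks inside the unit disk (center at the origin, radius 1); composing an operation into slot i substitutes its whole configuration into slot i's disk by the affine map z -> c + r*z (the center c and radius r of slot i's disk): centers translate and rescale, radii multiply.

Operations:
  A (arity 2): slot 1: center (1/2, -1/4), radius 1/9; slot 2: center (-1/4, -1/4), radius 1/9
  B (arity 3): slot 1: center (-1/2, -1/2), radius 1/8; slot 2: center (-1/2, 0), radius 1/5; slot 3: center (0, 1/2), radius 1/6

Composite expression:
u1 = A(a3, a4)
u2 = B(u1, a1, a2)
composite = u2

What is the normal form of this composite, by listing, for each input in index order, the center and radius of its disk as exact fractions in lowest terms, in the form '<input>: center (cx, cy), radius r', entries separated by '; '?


a1: center (-1/2, 0), radius 1/5; a2: center (0, 1/2), radius 1/6; a3: center (-7/16, -17/32), radius 1/72; a4: center (-17/32, -17/32), radius 1/72

Nesting under B composes maps z -> c + r*z down each a-path.
for a3, the 2-step affine chain lands on center (-7/16, -17/32), radius 1/72
for a4, the 2-step affine chain lands on center (-17/32, -17/32), radius 1/72
for a1, the 1-step affine chain lands on center (-1/2, 0), radius 1/5
for a2, the 1-step affine chain lands on center (0, 1/2), radius 1/6


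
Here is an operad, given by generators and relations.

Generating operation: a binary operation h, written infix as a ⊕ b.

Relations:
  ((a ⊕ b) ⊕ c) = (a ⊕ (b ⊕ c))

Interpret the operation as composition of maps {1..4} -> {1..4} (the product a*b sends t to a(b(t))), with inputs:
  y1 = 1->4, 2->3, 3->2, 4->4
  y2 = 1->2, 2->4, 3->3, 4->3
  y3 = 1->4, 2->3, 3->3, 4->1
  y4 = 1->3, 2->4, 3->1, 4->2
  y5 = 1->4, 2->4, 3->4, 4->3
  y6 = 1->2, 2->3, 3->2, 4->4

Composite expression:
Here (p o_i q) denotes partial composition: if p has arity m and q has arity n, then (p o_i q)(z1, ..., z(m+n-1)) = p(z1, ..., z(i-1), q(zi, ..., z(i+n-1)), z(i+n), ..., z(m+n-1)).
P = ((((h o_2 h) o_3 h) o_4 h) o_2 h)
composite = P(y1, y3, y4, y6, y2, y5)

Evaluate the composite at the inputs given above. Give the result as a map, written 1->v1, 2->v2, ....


1->4, 2->4, 3->4, 4->4

(y3 ⊕ y4) = 1->3, 2->1, 3->4, 4->3
(y2 ⊕ y5) = 1->3, 2->3, 3->3, 4->3
(y6 ⊕ (y2 ⊕ y5)) = 1->2, 2->2, 3->2, 4->2
((y3 ⊕ y4) ⊕ (y6 ⊕ (y2 ⊕ y5))) = 1->1, 2->1, 3->1, 4->1
(y1 ⊕ ((y3 ⊕ y4) ⊕ (y6 ⊕ (y2 ⊕ y5)))) = 1->4, 2->4, 3->4, 4->4


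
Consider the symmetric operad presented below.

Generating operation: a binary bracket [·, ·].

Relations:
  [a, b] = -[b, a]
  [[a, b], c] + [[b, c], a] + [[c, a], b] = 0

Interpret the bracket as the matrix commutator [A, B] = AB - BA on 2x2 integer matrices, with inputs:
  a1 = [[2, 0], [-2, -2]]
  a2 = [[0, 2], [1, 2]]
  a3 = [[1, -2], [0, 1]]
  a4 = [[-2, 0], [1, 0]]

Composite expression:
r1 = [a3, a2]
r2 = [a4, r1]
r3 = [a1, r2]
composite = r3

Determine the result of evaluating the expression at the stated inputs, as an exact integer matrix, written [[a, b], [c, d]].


[[16, 32], [0, -16]]

[a3, a2] = [[-2, -4], [0, 2]]
[a4, [a3, a2]] = [[4, 8], [-4, -4]]
[a1, [a4, [a3, a2]]] = [[16, 32], [0, -16]]


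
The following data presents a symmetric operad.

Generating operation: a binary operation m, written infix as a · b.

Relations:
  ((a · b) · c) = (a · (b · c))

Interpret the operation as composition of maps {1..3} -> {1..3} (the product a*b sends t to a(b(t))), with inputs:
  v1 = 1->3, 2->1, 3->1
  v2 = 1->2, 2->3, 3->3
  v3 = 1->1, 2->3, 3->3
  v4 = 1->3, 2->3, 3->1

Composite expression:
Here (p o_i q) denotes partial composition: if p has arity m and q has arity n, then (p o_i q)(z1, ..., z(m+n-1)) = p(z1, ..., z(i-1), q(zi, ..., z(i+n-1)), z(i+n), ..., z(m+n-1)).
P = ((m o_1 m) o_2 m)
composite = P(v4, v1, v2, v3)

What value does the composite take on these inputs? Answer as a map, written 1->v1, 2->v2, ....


(v1 · v2) = 1->1, 2->1, 3->1
(v4 · (v1 · v2)) = 1->3, 2->3, 3->3
((v4 · (v1 · v2)) · v3) = 1->3, 2->3, 3->3

1->3, 2->3, 3->3


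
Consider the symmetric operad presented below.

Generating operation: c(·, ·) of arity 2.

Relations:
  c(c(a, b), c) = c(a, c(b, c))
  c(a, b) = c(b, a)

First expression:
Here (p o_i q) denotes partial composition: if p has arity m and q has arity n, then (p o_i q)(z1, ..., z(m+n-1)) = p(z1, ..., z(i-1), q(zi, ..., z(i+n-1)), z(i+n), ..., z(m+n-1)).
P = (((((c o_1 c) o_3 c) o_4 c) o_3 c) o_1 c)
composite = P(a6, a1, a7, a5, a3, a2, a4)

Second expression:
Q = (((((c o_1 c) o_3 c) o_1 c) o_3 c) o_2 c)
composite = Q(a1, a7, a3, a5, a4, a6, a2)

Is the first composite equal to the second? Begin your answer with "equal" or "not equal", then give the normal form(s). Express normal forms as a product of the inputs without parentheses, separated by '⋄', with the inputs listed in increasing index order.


equal; the common form is a1 ⋄ a2 ⋄ a3 ⋄ a4 ⋄ a5 ⋄ a6 ⋄ a7


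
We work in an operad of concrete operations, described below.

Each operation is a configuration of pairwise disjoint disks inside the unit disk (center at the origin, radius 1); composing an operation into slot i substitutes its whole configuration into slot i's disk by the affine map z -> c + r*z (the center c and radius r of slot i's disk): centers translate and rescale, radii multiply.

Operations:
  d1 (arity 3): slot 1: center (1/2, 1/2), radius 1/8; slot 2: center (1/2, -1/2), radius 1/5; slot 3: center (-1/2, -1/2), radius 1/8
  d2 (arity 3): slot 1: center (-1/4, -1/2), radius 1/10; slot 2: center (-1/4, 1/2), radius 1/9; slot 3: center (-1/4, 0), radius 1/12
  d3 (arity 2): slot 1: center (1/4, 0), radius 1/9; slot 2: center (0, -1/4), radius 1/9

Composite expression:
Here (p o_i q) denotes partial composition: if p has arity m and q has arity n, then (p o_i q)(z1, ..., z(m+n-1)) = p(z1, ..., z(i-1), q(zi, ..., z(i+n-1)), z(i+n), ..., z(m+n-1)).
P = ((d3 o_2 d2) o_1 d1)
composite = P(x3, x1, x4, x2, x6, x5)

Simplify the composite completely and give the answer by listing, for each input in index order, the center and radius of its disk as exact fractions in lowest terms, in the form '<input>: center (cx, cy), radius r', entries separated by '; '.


x1: center (11/36, -1/18), radius 1/45; x2: center (-1/36, -11/36), radius 1/90; x3: center (11/36, 1/18), radius 1/72; x4: center (7/36, -1/18), radius 1/72; x5: center (-1/36, -1/4), radius 1/108; x6: center (-1/36, -7/36), radius 1/81

Below d3, radii multiply path by path; the x-disk centers shift.
tracing x3 down its 2-map path: center (11/36, 1/18), radius 1/72
tracing x1 down its 2-map path: center (11/36, -1/18), radius 1/45
tracing x4 down its 2-map path: center (7/36, -1/18), radius 1/72
tracing x2 down its 2-map path: center (-1/36, -11/36), radius 1/90
tracing x6 down its 2-map path: center (-1/36, -7/36), radius 1/81
tracing x5 down its 2-map path: center (-1/36, -1/4), radius 1/108


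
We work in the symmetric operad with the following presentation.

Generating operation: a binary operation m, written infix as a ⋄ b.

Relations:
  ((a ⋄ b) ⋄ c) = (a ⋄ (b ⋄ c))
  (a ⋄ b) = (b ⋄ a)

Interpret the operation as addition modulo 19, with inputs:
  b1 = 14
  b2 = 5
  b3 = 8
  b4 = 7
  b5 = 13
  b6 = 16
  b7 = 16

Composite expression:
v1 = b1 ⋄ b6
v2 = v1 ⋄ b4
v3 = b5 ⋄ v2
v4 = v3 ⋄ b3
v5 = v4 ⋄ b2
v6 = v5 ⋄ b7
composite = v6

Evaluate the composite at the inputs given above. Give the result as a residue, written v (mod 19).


3 (mod 19)


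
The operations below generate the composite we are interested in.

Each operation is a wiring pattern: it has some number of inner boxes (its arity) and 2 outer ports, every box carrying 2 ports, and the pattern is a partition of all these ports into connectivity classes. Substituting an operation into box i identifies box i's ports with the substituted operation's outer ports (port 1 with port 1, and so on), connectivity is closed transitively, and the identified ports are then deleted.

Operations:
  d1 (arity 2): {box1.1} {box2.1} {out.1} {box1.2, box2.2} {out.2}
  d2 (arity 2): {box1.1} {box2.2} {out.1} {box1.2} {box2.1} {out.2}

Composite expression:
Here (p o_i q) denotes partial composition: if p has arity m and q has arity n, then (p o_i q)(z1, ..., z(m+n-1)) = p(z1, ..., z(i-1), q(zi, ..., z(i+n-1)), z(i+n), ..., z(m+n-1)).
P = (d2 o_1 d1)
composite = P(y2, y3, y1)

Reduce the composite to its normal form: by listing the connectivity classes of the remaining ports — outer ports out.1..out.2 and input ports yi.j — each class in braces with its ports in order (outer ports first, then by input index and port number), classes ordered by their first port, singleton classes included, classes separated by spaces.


Two ports join when wires chain via d2-identified ports.
through d1, on inputs (y2, y3): {out.1} {out.2} {y2.1} {y2.2, y3.2} {y3.1} (out.j = stage outer ports)
through d2, on inputs (y2, y3, y1): {out.1} {out.2} {y1.1} {y1.2} {y2.1} {y2.2, y3.2} {y3.1} (out.j = stage outer ports)

{out.1} {out.2} {y1.1} {y1.2} {y2.1} {y2.2, y3.2} {y3.1}


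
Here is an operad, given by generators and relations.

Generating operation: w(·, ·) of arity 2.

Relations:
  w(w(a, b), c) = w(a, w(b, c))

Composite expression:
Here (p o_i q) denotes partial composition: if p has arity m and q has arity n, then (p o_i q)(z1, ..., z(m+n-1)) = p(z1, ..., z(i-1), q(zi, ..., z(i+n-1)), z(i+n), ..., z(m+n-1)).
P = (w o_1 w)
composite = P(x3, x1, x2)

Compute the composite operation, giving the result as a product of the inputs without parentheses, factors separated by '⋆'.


x3 ⋆ x1 ⋆ x2


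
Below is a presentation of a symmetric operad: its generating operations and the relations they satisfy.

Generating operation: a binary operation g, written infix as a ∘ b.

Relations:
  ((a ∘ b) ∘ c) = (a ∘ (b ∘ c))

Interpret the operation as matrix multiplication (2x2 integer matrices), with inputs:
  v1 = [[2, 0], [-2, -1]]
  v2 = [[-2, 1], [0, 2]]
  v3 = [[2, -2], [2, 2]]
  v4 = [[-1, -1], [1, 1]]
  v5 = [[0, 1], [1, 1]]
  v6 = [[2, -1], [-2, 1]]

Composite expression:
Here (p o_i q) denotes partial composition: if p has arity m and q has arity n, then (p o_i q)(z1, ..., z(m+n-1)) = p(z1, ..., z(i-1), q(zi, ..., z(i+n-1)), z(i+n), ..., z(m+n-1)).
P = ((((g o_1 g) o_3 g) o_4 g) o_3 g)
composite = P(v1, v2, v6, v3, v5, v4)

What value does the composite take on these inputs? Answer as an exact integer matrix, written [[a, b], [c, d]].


(v1 ∘ v2) = [[-4, 2], [4, -4]]
(v6 ∘ v3) = [[2, -6], [-2, 6]]
(v5 ∘ v4) = [[1, 1], [0, 0]]
((v6 ∘ v3) ∘ (v5 ∘ v4)) = [[2, 2], [-2, -2]]
((v1 ∘ v2) ∘ ((v6 ∘ v3) ∘ (v5 ∘ v4))) = [[-12, -12], [16, 16]]

[[-12, -12], [16, 16]]


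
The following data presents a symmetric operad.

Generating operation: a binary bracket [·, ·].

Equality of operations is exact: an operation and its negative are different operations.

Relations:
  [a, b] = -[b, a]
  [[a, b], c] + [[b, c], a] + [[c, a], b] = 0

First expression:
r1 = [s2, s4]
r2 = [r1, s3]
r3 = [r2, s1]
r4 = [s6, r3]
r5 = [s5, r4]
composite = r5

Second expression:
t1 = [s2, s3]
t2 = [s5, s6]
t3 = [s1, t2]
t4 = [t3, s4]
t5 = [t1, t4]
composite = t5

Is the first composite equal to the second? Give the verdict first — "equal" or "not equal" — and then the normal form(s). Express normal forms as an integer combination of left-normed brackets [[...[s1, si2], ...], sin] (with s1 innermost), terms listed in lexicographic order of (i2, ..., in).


not equal: they reduce to -[[[[[s1, s2], s4], s3], s6], s5] + [[[[[s1, s3], s2], s4], s6], s5] - [[[[[s1, s3], s4], s2], s6], s5] + [[[[[s1, s4], s2], s3], s6], s5] and -[[[[[s1, s5], s6], s4], s2], s3] + [[[[[s1, s5], s6], s4], s3], s2] + [[[[[s1, s6], s5], s4], s2], s3] - [[[[[s1, s6], s5], s4], s3], s2]

In normal form, the first expression is -[[[[[s1, s2], s4], s3], s6], s5] + [[[[[s1, s3], s2], s4], s6], s5] - [[[[[s1, s3], s4], s2], s6], s5] + [[[[[s1, s4], s2], s3], s6], s5]
In normal form, the second expression is -[[[[[s1, s5], s6], s4], s2], s3] + [[[[[s1, s5], s6], s4], s3], s2] + [[[[[s1, s6], s5], s4], s2], s3] - [[[[[s1, s6], s5], s4], s3], s2]
The forms do not match — not equal.
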